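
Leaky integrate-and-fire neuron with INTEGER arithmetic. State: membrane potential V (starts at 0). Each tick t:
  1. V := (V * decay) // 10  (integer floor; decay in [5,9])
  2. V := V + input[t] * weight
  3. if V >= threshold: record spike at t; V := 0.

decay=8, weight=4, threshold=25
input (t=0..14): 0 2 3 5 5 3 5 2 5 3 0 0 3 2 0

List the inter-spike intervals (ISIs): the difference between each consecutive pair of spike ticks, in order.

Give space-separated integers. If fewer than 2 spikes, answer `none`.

Answer: 2 3

Derivation:
t=0: input=0 -> V=0
t=1: input=2 -> V=8
t=2: input=3 -> V=18
t=3: input=5 -> V=0 FIRE
t=4: input=5 -> V=20
t=5: input=3 -> V=0 FIRE
t=6: input=5 -> V=20
t=7: input=2 -> V=24
t=8: input=5 -> V=0 FIRE
t=9: input=3 -> V=12
t=10: input=0 -> V=9
t=11: input=0 -> V=7
t=12: input=3 -> V=17
t=13: input=2 -> V=21
t=14: input=0 -> V=16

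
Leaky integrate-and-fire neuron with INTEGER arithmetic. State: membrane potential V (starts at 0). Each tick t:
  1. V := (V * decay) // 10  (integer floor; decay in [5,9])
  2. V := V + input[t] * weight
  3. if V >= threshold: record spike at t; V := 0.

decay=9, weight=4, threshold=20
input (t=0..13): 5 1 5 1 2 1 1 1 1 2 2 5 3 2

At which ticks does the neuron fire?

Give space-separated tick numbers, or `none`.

Answer: 0 2 9 11

Derivation:
t=0: input=5 -> V=0 FIRE
t=1: input=1 -> V=4
t=2: input=5 -> V=0 FIRE
t=3: input=1 -> V=4
t=4: input=2 -> V=11
t=5: input=1 -> V=13
t=6: input=1 -> V=15
t=7: input=1 -> V=17
t=8: input=1 -> V=19
t=9: input=2 -> V=0 FIRE
t=10: input=2 -> V=8
t=11: input=5 -> V=0 FIRE
t=12: input=3 -> V=12
t=13: input=2 -> V=18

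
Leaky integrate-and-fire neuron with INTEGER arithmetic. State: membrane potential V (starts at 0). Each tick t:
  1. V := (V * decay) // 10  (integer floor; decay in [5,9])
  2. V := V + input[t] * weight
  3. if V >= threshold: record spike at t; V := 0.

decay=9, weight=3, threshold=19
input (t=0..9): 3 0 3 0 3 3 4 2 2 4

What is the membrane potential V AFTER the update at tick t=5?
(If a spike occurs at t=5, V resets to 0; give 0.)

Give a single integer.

t=0: input=3 -> V=9
t=1: input=0 -> V=8
t=2: input=3 -> V=16
t=3: input=0 -> V=14
t=4: input=3 -> V=0 FIRE
t=5: input=3 -> V=9
t=6: input=4 -> V=0 FIRE
t=7: input=2 -> V=6
t=8: input=2 -> V=11
t=9: input=4 -> V=0 FIRE

Answer: 9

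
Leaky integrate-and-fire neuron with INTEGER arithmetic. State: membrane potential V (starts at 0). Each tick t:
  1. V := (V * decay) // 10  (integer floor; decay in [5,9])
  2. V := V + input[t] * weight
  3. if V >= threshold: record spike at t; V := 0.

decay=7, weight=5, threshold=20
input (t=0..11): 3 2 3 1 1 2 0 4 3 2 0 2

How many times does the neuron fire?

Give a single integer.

t=0: input=3 -> V=15
t=1: input=2 -> V=0 FIRE
t=2: input=3 -> V=15
t=3: input=1 -> V=15
t=4: input=1 -> V=15
t=5: input=2 -> V=0 FIRE
t=6: input=0 -> V=0
t=7: input=4 -> V=0 FIRE
t=8: input=3 -> V=15
t=9: input=2 -> V=0 FIRE
t=10: input=0 -> V=0
t=11: input=2 -> V=10

Answer: 4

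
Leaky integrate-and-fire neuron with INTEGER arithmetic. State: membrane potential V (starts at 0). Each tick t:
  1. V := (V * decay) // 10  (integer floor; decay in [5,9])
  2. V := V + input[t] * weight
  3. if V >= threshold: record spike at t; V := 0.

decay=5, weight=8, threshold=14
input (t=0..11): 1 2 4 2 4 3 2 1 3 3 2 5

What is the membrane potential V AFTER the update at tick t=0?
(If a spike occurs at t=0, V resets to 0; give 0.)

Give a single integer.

t=0: input=1 -> V=8
t=1: input=2 -> V=0 FIRE
t=2: input=4 -> V=0 FIRE
t=3: input=2 -> V=0 FIRE
t=4: input=4 -> V=0 FIRE
t=5: input=3 -> V=0 FIRE
t=6: input=2 -> V=0 FIRE
t=7: input=1 -> V=8
t=8: input=3 -> V=0 FIRE
t=9: input=3 -> V=0 FIRE
t=10: input=2 -> V=0 FIRE
t=11: input=5 -> V=0 FIRE

Answer: 8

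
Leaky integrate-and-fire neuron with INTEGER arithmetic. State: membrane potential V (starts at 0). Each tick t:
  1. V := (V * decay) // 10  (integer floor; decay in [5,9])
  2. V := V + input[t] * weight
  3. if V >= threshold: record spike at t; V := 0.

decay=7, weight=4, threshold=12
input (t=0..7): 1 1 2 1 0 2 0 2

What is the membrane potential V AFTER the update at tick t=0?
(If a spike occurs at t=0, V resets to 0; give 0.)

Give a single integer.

t=0: input=1 -> V=4
t=1: input=1 -> V=6
t=2: input=2 -> V=0 FIRE
t=3: input=1 -> V=4
t=4: input=0 -> V=2
t=5: input=2 -> V=9
t=6: input=0 -> V=6
t=7: input=2 -> V=0 FIRE

Answer: 4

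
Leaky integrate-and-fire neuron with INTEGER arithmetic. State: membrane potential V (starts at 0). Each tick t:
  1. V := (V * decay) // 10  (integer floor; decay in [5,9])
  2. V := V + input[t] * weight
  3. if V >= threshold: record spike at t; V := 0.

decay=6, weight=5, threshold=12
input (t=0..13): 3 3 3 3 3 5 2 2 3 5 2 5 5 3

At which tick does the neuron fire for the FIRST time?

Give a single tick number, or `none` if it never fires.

t=0: input=3 -> V=0 FIRE
t=1: input=3 -> V=0 FIRE
t=2: input=3 -> V=0 FIRE
t=3: input=3 -> V=0 FIRE
t=4: input=3 -> V=0 FIRE
t=5: input=5 -> V=0 FIRE
t=6: input=2 -> V=10
t=7: input=2 -> V=0 FIRE
t=8: input=3 -> V=0 FIRE
t=9: input=5 -> V=0 FIRE
t=10: input=2 -> V=10
t=11: input=5 -> V=0 FIRE
t=12: input=5 -> V=0 FIRE
t=13: input=3 -> V=0 FIRE

Answer: 0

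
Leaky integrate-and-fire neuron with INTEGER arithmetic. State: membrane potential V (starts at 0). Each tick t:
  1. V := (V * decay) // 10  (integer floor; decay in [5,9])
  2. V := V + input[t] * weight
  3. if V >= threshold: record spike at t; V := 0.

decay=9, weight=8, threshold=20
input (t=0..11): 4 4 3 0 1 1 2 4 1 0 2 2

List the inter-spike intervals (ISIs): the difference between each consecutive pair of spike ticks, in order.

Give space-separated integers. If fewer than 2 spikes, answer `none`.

t=0: input=4 -> V=0 FIRE
t=1: input=4 -> V=0 FIRE
t=2: input=3 -> V=0 FIRE
t=3: input=0 -> V=0
t=4: input=1 -> V=8
t=5: input=1 -> V=15
t=6: input=2 -> V=0 FIRE
t=7: input=4 -> V=0 FIRE
t=8: input=1 -> V=8
t=9: input=0 -> V=7
t=10: input=2 -> V=0 FIRE
t=11: input=2 -> V=16

Answer: 1 1 4 1 3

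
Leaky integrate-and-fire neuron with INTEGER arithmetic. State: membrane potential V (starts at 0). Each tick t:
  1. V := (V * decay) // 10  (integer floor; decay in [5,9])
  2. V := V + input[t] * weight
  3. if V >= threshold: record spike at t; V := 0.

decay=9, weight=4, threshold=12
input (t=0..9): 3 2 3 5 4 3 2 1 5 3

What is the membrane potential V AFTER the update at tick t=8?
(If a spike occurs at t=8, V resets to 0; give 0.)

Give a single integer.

t=0: input=3 -> V=0 FIRE
t=1: input=2 -> V=8
t=2: input=3 -> V=0 FIRE
t=3: input=5 -> V=0 FIRE
t=4: input=4 -> V=0 FIRE
t=5: input=3 -> V=0 FIRE
t=6: input=2 -> V=8
t=7: input=1 -> V=11
t=8: input=5 -> V=0 FIRE
t=9: input=3 -> V=0 FIRE

Answer: 0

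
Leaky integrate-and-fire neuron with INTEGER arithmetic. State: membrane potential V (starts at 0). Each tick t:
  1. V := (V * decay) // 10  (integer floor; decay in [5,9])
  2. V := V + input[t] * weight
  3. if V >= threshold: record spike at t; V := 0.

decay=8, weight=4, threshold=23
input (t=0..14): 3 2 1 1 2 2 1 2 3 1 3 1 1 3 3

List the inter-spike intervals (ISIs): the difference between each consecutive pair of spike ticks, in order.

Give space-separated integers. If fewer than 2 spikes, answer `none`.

t=0: input=3 -> V=12
t=1: input=2 -> V=17
t=2: input=1 -> V=17
t=3: input=1 -> V=17
t=4: input=2 -> V=21
t=5: input=2 -> V=0 FIRE
t=6: input=1 -> V=4
t=7: input=2 -> V=11
t=8: input=3 -> V=20
t=9: input=1 -> V=20
t=10: input=3 -> V=0 FIRE
t=11: input=1 -> V=4
t=12: input=1 -> V=7
t=13: input=3 -> V=17
t=14: input=3 -> V=0 FIRE

Answer: 5 4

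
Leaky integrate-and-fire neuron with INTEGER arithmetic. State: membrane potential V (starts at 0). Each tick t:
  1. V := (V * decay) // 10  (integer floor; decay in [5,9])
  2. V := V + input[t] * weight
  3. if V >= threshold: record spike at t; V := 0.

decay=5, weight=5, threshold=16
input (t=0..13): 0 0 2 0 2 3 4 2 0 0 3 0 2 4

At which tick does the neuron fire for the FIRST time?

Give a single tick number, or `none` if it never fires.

Answer: 5

Derivation:
t=0: input=0 -> V=0
t=1: input=0 -> V=0
t=2: input=2 -> V=10
t=3: input=0 -> V=5
t=4: input=2 -> V=12
t=5: input=3 -> V=0 FIRE
t=6: input=4 -> V=0 FIRE
t=7: input=2 -> V=10
t=8: input=0 -> V=5
t=9: input=0 -> V=2
t=10: input=3 -> V=0 FIRE
t=11: input=0 -> V=0
t=12: input=2 -> V=10
t=13: input=4 -> V=0 FIRE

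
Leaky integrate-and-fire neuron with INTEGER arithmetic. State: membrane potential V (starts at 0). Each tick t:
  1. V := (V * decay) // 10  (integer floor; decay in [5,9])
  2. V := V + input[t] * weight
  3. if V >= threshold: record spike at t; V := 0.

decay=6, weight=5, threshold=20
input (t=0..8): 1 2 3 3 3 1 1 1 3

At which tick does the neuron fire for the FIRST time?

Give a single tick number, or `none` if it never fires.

t=0: input=1 -> V=5
t=1: input=2 -> V=13
t=2: input=3 -> V=0 FIRE
t=3: input=3 -> V=15
t=4: input=3 -> V=0 FIRE
t=5: input=1 -> V=5
t=6: input=1 -> V=8
t=7: input=1 -> V=9
t=8: input=3 -> V=0 FIRE

Answer: 2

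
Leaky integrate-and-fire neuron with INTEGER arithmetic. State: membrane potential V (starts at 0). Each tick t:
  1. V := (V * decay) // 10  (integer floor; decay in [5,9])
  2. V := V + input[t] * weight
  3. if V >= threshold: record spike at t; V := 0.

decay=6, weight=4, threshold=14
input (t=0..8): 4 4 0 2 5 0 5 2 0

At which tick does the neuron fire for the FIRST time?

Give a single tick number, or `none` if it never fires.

Answer: 0

Derivation:
t=0: input=4 -> V=0 FIRE
t=1: input=4 -> V=0 FIRE
t=2: input=0 -> V=0
t=3: input=2 -> V=8
t=4: input=5 -> V=0 FIRE
t=5: input=0 -> V=0
t=6: input=5 -> V=0 FIRE
t=7: input=2 -> V=8
t=8: input=0 -> V=4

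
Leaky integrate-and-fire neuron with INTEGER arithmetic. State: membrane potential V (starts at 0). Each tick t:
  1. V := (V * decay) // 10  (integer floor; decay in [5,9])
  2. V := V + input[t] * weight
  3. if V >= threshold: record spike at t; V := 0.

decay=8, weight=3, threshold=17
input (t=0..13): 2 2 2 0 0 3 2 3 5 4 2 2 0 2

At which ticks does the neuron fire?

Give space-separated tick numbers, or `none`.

t=0: input=2 -> V=6
t=1: input=2 -> V=10
t=2: input=2 -> V=14
t=3: input=0 -> V=11
t=4: input=0 -> V=8
t=5: input=3 -> V=15
t=6: input=2 -> V=0 FIRE
t=7: input=3 -> V=9
t=8: input=5 -> V=0 FIRE
t=9: input=4 -> V=12
t=10: input=2 -> V=15
t=11: input=2 -> V=0 FIRE
t=12: input=0 -> V=0
t=13: input=2 -> V=6

Answer: 6 8 11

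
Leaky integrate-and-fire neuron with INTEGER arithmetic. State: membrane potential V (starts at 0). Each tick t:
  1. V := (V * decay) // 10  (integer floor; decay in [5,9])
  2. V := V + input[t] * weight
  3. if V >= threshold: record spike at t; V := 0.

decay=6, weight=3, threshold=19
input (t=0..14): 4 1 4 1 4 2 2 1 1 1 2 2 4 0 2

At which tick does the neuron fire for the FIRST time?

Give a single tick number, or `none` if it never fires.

t=0: input=4 -> V=12
t=1: input=1 -> V=10
t=2: input=4 -> V=18
t=3: input=1 -> V=13
t=4: input=4 -> V=0 FIRE
t=5: input=2 -> V=6
t=6: input=2 -> V=9
t=7: input=1 -> V=8
t=8: input=1 -> V=7
t=9: input=1 -> V=7
t=10: input=2 -> V=10
t=11: input=2 -> V=12
t=12: input=4 -> V=0 FIRE
t=13: input=0 -> V=0
t=14: input=2 -> V=6

Answer: 4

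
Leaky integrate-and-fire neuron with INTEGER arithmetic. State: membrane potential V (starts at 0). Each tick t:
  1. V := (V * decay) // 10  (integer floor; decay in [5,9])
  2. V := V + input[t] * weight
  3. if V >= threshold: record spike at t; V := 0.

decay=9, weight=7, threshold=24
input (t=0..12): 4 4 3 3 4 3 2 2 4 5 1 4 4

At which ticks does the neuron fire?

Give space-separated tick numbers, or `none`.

t=0: input=4 -> V=0 FIRE
t=1: input=4 -> V=0 FIRE
t=2: input=3 -> V=21
t=3: input=3 -> V=0 FIRE
t=4: input=4 -> V=0 FIRE
t=5: input=3 -> V=21
t=6: input=2 -> V=0 FIRE
t=7: input=2 -> V=14
t=8: input=4 -> V=0 FIRE
t=9: input=5 -> V=0 FIRE
t=10: input=1 -> V=7
t=11: input=4 -> V=0 FIRE
t=12: input=4 -> V=0 FIRE

Answer: 0 1 3 4 6 8 9 11 12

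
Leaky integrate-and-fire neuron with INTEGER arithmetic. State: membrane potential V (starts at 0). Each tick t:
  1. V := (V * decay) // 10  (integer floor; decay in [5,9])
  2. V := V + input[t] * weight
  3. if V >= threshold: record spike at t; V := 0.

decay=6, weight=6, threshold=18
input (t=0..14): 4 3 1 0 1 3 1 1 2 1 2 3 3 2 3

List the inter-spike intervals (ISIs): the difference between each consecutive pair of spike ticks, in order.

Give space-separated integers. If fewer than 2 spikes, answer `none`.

t=0: input=4 -> V=0 FIRE
t=1: input=3 -> V=0 FIRE
t=2: input=1 -> V=6
t=3: input=0 -> V=3
t=4: input=1 -> V=7
t=5: input=3 -> V=0 FIRE
t=6: input=1 -> V=6
t=7: input=1 -> V=9
t=8: input=2 -> V=17
t=9: input=1 -> V=16
t=10: input=2 -> V=0 FIRE
t=11: input=3 -> V=0 FIRE
t=12: input=3 -> V=0 FIRE
t=13: input=2 -> V=12
t=14: input=3 -> V=0 FIRE

Answer: 1 4 5 1 1 2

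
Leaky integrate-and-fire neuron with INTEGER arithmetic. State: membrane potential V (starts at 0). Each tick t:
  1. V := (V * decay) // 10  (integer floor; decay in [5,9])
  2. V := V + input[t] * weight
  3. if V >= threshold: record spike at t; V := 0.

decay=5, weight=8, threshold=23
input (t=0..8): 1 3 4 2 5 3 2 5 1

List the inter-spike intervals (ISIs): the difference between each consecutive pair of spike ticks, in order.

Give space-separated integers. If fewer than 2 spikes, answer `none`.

t=0: input=1 -> V=8
t=1: input=3 -> V=0 FIRE
t=2: input=4 -> V=0 FIRE
t=3: input=2 -> V=16
t=4: input=5 -> V=0 FIRE
t=5: input=3 -> V=0 FIRE
t=6: input=2 -> V=16
t=7: input=5 -> V=0 FIRE
t=8: input=1 -> V=8

Answer: 1 2 1 2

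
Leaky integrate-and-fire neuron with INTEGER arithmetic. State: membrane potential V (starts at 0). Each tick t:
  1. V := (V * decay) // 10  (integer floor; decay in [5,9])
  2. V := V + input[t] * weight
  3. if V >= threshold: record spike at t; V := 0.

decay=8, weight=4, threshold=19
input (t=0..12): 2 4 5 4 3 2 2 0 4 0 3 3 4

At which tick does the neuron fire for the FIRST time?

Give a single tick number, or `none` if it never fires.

t=0: input=2 -> V=8
t=1: input=4 -> V=0 FIRE
t=2: input=5 -> V=0 FIRE
t=3: input=4 -> V=16
t=4: input=3 -> V=0 FIRE
t=5: input=2 -> V=8
t=6: input=2 -> V=14
t=7: input=0 -> V=11
t=8: input=4 -> V=0 FIRE
t=9: input=0 -> V=0
t=10: input=3 -> V=12
t=11: input=3 -> V=0 FIRE
t=12: input=4 -> V=16

Answer: 1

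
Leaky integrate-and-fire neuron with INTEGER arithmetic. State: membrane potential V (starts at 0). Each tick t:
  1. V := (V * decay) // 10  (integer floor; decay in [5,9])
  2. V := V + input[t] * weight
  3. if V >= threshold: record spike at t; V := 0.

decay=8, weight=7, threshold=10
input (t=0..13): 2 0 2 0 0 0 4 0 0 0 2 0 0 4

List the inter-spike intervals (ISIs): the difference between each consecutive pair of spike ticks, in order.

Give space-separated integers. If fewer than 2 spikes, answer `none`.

Answer: 2 4 4 3

Derivation:
t=0: input=2 -> V=0 FIRE
t=1: input=0 -> V=0
t=2: input=2 -> V=0 FIRE
t=3: input=0 -> V=0
t=4: input=0 -> V=0
t=5: input=0 -> V=0
t=6: input=4 -> V=0 FIRE
t=7: input=0 -> V=0
t=8: input=0 -> V=0
t=9: input=0 -> V=0
t=10: input=2 -> V=0 FIRE
t=11: input=0 -> V=0
t=12: input=0 -> V=0
t=13: input=4 -> V=0 FIRE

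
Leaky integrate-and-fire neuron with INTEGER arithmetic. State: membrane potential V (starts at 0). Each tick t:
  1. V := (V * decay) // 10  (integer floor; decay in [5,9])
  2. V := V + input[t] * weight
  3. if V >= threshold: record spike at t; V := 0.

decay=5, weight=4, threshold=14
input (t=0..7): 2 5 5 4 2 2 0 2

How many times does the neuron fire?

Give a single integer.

Answer: 3

Derivation:
t=0: input=2 -> V=8
t=1: input=5 -> V=0 FIRE
t=2: input=5 -> V=0 FIRE
t=3: input=4 -> V=0 FIRE
t=4: input=2 -> V=8
t=5: input=2 -> V=12
t=6: input=0 -> V=6
t=7: input=2 -> V=11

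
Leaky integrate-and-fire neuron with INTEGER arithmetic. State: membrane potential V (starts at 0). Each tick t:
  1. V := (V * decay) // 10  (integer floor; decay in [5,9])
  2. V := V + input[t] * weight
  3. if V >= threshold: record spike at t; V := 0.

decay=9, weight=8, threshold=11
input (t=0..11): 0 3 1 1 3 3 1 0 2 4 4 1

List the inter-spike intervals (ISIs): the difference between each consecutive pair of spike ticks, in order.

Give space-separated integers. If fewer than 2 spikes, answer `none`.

t=0: input=0 -> V=0
t=1: input=3 -> V=0 FIRE
t=2: input=1 -> V=8
t=3: input=1 -> V=0 FIRE
t=4: input=3 -> V=0 FIRE
t=5: input=3 -> V=0 FIRE
t=6: input=1 -> V=8
t=7: input=0 -> V=7
t=8: input=2 -> V=0 FIRE
t=9: input=4 -> V=0 FIRE
t=10: input=4 -> V=0 FIRE
t=11: input=1 -> V=8

Answer: 2 1 1 3 1 1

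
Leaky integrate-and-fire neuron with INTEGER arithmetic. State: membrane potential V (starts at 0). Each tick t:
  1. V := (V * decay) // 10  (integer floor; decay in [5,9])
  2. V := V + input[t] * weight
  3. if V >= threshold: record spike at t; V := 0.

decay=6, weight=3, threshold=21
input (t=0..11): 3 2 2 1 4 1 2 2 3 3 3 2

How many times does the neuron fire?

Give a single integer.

t=0: input=3 -> V=9
t=1: input=2 -> V=11
t=2: input=2 -> V=12
t=3: input=1 -> V=10
t=4: input=4 -> V=18
t=5: input=1 -> V=13
t=6: input=2 -> V=13
t=7: input=2 -> V=13
t=8: input=3 -> V=16
t=9: input=3 -> V=18
t=10: input=3 -> V=19
t=11: input=2 -> V=17

Answer: 0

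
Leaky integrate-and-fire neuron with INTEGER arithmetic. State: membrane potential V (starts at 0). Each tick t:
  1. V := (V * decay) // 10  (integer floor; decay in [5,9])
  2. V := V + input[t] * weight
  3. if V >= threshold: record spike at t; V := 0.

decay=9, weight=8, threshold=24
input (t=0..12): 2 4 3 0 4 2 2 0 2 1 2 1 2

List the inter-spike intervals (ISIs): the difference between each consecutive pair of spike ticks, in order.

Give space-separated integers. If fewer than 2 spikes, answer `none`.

t=0: input=2 -> V=16
t=1: input=4 -> V=0 FIRE
t=2: input=3 -> V=0 FIRE
t=3: input=0 -> V=0
t=4: input=4 -> V=0 FIRE
t=5: input=2 -> V=16
t=6: input=2 -> V=0 FIRE
t=7: input=0 -> V=0
t=8: input=2 -> V=16
t=9: input=1 -> V=22
t=10: input=2 -> V=0 FIRE
t=11: input=1 -> V=8
t=12: input=2 -> V=23

Answer: 1 2 2 4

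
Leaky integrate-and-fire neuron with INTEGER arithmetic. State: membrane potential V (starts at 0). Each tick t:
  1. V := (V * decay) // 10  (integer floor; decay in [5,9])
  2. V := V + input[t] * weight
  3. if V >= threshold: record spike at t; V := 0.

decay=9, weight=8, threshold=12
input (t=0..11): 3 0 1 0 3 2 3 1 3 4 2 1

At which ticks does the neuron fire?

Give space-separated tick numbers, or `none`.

Answer: 0 4 5 6 8 9 10

Derivation:
t=0: input=3 -> V=0 FIRE
t=1: input=0 -> V=0
t=2: input=1 -> V=8
t=3: input=0 -> V=7
t=4: input=3 -> V=0 FIRE
t=5: input=2 -> V=0 FIRE
t=6: input=3 -> V=0 FIRE
t=7: input=1 -> V=8
t=8: input=3 -> V=0 FIRE
t=9: input=4 -> V=0 FIRE
t=10: input=2 -> V=0 FIRE
t=11: input=1 -> V=8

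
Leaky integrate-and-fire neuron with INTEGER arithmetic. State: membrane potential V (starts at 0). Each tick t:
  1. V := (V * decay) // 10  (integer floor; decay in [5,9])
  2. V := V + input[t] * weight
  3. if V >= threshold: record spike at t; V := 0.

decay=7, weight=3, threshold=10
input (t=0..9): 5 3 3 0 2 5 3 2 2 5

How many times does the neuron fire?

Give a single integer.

t=0: input=5 -> V=0 FIRE
t=1: input=3 -> V=9
t=2: input=3 -> V=0 FIRE
t=3: input=0 -> V=0
t=4: input=2 -> V=6
t=5: input=5 -> V=0 FIRE
t=6: input=3 -> V=9
t=7: input=2 -> V=0 FIRE
t=8: input=2 -> V=6
t=9: input=5 -> V=0 FIRE

Answer: 5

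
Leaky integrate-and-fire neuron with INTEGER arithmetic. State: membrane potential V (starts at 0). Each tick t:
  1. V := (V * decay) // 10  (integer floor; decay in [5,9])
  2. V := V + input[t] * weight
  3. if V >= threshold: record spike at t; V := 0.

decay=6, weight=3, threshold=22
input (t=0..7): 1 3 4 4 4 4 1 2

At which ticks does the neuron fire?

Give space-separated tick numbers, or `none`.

Answer: 3

Derivation:
t=0: input=1 -> V=3
t=1: input=3 -> V=10
t=2: input=4 -> V=18
t=3: input=4 -> V=0 FIRE
t=4: input=4 -> V=12
t=5: input=4 -> V=19
t=6: input=1 -> V=14
t=7: input=2 -> V=14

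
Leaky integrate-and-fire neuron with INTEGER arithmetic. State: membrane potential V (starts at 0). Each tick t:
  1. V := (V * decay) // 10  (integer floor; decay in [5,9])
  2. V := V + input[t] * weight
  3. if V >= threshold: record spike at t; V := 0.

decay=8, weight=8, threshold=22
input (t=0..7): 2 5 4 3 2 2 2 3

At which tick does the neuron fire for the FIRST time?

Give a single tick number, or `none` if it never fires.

t=0: input=2 -> V=16
t=1: input=5 -> V=0 FIRE
t=2: input=4 -> V=0 FIRE
t=3: input=3 -> V=0 FIRE
t=4: input=2 -> V=16
t=5: input=2 -> V=0 FIRE
t=6: input=2 -> V=16
t=7: input=3 -> V=0 FIRE

Answer: 1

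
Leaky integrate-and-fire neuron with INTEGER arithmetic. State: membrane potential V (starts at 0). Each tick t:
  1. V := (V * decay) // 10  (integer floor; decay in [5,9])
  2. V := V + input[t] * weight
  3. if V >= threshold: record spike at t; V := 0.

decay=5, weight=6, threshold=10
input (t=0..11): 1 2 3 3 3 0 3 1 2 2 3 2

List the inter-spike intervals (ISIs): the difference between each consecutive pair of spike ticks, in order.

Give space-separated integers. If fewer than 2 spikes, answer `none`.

t=0: input=1 -> V=6
t=1: input=2 -> V=0 FIRE
t=2: input=3 -> V=0 FIRE
t=3: input=3 -> V=0 FIRE
t=4: input=3 -> V=0 FIRE
t=5: input=0 -> V=0
t=6: input=3 -> V=0 FIRE
t=7: input=1 -> V=6
t=8: input=2 -> V=0 FIRE
t=9: input=2 -> V=0 FIRE
t=10: input=3 -> V=0 FIRE
t=11: input=2 -> V=0 FIRE

Answer: 1 1 1 2 2 1 1 1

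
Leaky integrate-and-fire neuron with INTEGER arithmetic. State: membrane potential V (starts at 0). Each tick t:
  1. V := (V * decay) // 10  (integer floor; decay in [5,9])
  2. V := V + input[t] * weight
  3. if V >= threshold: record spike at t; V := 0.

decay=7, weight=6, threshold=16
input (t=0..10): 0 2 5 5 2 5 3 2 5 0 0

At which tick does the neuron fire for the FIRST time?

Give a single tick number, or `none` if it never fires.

Answer: 2

Derivation:
t=0: input=0 -> V=0
t=1: input=2 -> V=12
t=2: input=5 -> V=0 FIRE
t=3: input=5 -> V=0 FIRE
t=4: input=2 -> V=12
t=5: input=5 -> V=0 FIRE
t=6: input=3 -> V=0 FIRE
t=7: input=2 -> V=12
t=8: input=5 -> V=0 FIRE
t=9: input=0 -> V=0
t=10: input=0 -> V=0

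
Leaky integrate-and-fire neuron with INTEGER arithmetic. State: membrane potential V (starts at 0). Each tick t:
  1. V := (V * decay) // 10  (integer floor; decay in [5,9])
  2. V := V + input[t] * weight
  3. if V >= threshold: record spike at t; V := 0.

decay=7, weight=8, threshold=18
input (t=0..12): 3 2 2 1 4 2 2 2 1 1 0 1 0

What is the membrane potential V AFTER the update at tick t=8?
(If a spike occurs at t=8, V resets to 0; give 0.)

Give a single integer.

Answer: 0

Derivation:
t=0: input=3 -> V=0 FIRE
t=1: input=2 -> V=16
t=2: input=2 -> V=0 FIRE
t=3: input=1 -> V=8
t=4: input=4 -> V=0 FIRE
t=5: input=2 -> V=16
t=6: input=2 -> V=0 FIRE
t=7: input=2 -> V=16
t=8: input=1 -> V=0 FIRE
t=9: input=1 -> V=8
t=10: input=0 -> V=5
t=11: input=1 -> V=11
t=12: input=0 -> V=7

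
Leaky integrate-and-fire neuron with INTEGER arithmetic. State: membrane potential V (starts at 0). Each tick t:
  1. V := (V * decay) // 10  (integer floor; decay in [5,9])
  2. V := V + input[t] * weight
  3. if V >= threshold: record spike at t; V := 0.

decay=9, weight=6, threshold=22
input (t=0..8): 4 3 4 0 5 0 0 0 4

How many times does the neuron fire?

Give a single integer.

Answer: 4

Derivation:
t=0: input=4 -> V=0 FIRE
t=1: input=3 -> V=18
t=2: input=4 -> V=0 FIRE
t=3: input=0 -> V=0
t=4: input=5 -> V=0 FIRE
t=5: input=0 -> V=0
t=6: input=0 -> V=0
t=7: input=0 -> V=0
t=8: input=4 -> V=0 FIRE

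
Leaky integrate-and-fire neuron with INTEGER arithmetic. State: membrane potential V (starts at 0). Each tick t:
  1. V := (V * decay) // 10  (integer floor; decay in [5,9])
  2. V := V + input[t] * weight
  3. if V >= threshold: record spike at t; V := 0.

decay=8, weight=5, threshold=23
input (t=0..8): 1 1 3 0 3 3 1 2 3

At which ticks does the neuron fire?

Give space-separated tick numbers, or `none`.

Answer: 4 7

Derivation:
t=0: input=1 -> V=5
t=1: input=1 -> V=9
t=2: input=3 -> V=22
t=3: input=0 -> V=17
t=4: input=3 -> V=0 FIRE
t=5: input=3 -> V=15
t=6: input=1 -> V=17
t=7: input=2 -> V=0 FIRE
t=8: input=3 -> V=15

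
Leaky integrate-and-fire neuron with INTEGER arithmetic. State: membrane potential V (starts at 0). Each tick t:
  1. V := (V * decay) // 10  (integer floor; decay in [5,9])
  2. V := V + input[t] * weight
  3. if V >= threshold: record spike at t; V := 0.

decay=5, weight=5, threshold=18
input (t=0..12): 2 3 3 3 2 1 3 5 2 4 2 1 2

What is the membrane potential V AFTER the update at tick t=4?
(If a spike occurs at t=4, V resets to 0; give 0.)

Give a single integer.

Answer: 10

Derivation:
t=0: input=2 -> V=10
t=1: input=3 -> V=0 FIRE
t=2: input=3 -> V=15
t=3: input=3 -> V=0 FIRE
t=4: input=2 -> V=10
t=5: input=1 -> V=10
t=6: input=3 -> V=0 FIRE
t=7: input=5 -> V=0 FIRE
t=8: input=2 -> V=10
t=9: input=4 -> V=0 FIRE
t=10: input=2 -> V=10
t=11: input=1 -> V=10
t=12: input=2 -> V=15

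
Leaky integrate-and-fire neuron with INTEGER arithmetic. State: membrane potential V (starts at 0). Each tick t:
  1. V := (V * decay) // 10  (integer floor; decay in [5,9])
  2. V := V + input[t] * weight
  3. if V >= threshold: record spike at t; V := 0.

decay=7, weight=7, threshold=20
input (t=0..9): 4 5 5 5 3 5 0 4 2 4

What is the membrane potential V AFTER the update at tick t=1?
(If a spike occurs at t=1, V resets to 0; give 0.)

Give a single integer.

t=0: input=4 -> V=0 FIRE
t=1: input=5 -> V=0 FIRE
t=2: input=5 -> V=0 FIRE
t=3: input=5 -> V=0 FIRE
t=4: input=3 -> V=0 FIRE
t=5: input=5 -> V=0 FIRE
t=6: input=0 -> V=0
t=7: input=4 -> V=0 FIRE
t=8: input=2 -> V=14
t=9: input=4 -> V=0 FIRE

Answer: 0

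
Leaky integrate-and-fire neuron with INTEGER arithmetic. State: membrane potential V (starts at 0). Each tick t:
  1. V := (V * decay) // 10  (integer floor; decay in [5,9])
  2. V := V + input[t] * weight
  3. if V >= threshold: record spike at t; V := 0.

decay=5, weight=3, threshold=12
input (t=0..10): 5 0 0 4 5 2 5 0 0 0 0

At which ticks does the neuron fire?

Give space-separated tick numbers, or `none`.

Answer: 0 3 4 6

Derivation:
t=0: input=5 -> V=0 FIRE
t=1: input=0 -> V=0
t=2: input=0 -> V=0
t=3: input=4 -> V=0 FIRE
t=4: input=5 -> V=0 FIRE
t=5: input=2 -> V=6
t=6: input=5 -> V=0 FIRE
t=7: input=0 -> V=0
t=8: input=0 -> V=0
t=9: input=0 -> V=0
t=10: input=0 -> V=0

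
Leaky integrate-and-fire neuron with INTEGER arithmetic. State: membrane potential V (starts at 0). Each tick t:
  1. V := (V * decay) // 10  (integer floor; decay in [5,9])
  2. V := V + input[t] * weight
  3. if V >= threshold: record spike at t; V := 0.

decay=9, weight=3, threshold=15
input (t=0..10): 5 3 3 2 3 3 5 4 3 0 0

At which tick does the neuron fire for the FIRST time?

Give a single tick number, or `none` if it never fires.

t=0: input=5 -> V=0 FIRE
t=1: input=3 -> V=9
t=2: input=3 -> V=0 FIRE
t=3: input=2 -> V=6
t=4: input=3 -> V=14
t=5: input=3 -> V=0 FIRE
t=6: input=5 -> V=0 FIRE
t=7: input=4 -> V=12
t=8: input=3 -> V=0 FIRE
t=9: input=0 -> V=0
t=10: input=0 -> V=0

Answer: 0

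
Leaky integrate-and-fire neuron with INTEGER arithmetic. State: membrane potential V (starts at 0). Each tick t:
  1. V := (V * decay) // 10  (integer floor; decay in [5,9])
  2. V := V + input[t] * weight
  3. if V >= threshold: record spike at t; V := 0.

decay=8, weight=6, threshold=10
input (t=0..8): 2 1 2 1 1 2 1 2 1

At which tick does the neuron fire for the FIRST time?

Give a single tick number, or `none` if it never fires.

Answer: 0

Derivation:
t=0: input=2 -> V=0 FIRE
t=1: input=1 -> V=6
t=2: input=2 -> V=0 FIRE
t=3: input=1 -> V=6
t=4: input=1 -> V=0 FIRE
t=5: input=2 -> V=0 FIRE
t=6: input=1 -> V=6
t=7: input=2 -> V=0 FIRE
t=8: input=1 -> V=6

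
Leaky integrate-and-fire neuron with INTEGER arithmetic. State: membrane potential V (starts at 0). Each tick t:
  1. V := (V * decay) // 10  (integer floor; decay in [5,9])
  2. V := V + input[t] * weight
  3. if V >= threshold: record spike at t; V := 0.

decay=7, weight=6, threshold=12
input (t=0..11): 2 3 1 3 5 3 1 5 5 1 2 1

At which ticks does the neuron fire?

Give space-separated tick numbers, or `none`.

Answer: 0 1 3 4 5 7 8 10

Derivation:
t=0: input=2 -> V=0 FIRE
t=1: input=3 -> V=0 FIRE
t=2: input=1 -> V=6
t=3: input=3 -> V=0 FIRE
t=4: input=5 -> V=0 FIRE
t=5: input=3 -> V=0 FIRE
t=6: input=1 -> V=6
t=7: input=5 -> V=0 FIRE
t=8: input=5 -> V=0 FIRE
t=9: input=1 -> V=6
t=10: input=2 -> V=0 FIRE
t=11: input=1 -> V=6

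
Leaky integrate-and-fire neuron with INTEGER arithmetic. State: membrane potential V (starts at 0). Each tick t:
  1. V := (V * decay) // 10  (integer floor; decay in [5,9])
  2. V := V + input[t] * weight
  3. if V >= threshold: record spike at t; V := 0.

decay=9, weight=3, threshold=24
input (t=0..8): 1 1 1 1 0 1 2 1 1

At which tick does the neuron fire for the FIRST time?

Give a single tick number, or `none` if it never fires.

t=0: input=1 -> V=3
t=1: input=1 -> V=5
t=2: input=1 -> V=7
t=3: input=1 -> V=9
t=4: input=0 -> V=8
t=5: input=1 -> V=10
t=6: input=2 -> V=15
t=7: input=1 -> V=16
t=8: input=1 -> V=17

Answer: none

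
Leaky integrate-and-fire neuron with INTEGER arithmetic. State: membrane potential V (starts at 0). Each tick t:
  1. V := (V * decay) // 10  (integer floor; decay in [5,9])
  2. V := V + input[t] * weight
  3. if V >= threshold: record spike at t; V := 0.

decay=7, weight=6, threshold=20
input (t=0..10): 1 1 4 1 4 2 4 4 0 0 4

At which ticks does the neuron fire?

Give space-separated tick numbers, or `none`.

t=0: input=1 -> V=6
t=1: input=1 -> V=10
t=2: input=4 -> V=0 FIRE
t=3: input=1 -> V=6
t=4: input=4 -> V=0 FIRE
t=5: input=2 -> V=12
t=6: input=4 -> V=0 FIRE
t=7: input=4 -> V=0 FIRE
t=8: input=0 -> V=0
t=9: input=0 -> V=0
t=10: input=4 -> V=0 FIRE

Answer: 2 4 6 7 10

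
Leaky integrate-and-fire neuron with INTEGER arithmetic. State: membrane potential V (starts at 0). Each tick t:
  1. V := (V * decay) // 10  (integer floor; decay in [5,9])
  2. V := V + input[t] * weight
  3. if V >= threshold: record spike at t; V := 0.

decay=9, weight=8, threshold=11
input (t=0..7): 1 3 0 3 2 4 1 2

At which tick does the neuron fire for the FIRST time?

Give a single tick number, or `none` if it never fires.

t=0: input=1 -> V=8
t=1: input=3 -> V=0 FIRE
t=2: input=0 -> V=0
t=3: input=3 -> V=0 FIRE
t=4: input=2 -> V=0 FIRE
t=5: input=4 -> V=0 FIRE
t=6: input=1 -> V=8
t=7: input=2 -> V=0 FIRE

Answer: 1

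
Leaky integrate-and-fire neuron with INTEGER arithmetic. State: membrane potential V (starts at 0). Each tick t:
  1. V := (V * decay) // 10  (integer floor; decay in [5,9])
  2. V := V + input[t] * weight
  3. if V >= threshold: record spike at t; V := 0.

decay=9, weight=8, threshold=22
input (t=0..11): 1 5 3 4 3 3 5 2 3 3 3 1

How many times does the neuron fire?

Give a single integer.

t=0: input=1 -> V=8
t=1: input=5 -> V=0 FIRE
t=2: input=3 -> V=0 FIRE
t=3: input=4 -> V=0 FIRE
t=4: input=3 -> V=0 FIRE
t=5: input=3 -> V=0 FIRE
t=6: input=5 -> V=0 FIRE
t=7: input=2 -> V=16
t=8: input=3 -> V=0 FIRE
t=9: input=3 -> V=0 FIRE
t=10: input=3 -> V=0 FIRE
t=11: input=1 -> V=8

Answer: 9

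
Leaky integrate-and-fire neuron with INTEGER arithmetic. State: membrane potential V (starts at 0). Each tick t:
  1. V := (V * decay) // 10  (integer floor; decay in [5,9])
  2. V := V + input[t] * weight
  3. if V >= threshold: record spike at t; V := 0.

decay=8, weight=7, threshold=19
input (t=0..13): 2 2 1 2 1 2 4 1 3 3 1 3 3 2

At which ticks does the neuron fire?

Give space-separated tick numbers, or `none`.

Answer: 1 3 5 6 8 9 11 12

Derivation:
t=0: input=2 -> V=14
t=1: input=2 -> V=0 FIRE
t=2: input=1 -> V=7
t=3: input=2 -> V=0 FIRE
t=4: input=1 -> V=7
t=5: input=2 -> V=0 FIRE
t=6: input=4 -> V=0 FIRE
t=7: input=1 -> V=7
t=8: input=3 -> V=0 FIRE
t=9: input=3 -> V=0 FIRE
t=10: input=1 -> V=7
t=11: input=3 -> V=0 FIRE
t=12: input=3 -> V=0 FIRE
t=13: input=2 -> V=14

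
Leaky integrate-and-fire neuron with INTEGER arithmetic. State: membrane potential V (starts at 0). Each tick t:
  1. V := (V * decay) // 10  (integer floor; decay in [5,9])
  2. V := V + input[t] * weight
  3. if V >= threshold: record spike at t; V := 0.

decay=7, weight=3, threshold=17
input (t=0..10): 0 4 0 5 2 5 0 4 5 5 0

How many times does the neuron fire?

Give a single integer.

t=0: input=0 -> V=0
t=1: input=4 -> V=12
t=2: input=0 -> V=8
t=3: input=5 -> V=0 FIRE
t=4: input=2 -> V=6
t=5: input=5 -> V=0 FIRE
t=6: input=0 -> V=0
t=7: input=4 -> V=12
t=8: input=5 -> V=0 FIRE
t=9: input=5 -> V=15
t=10: input=0 -> V=10

Answer: 3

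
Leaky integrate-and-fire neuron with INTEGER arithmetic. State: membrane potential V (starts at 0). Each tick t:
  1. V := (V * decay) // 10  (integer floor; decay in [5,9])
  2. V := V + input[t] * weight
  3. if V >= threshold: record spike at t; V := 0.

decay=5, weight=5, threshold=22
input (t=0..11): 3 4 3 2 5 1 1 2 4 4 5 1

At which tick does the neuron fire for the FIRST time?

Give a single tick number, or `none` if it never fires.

Answer: 1

Derivation:
t=0: input=3 -> V=15
t=1: input=4 -> V=0 FIRE
t=2: input=3 -> V=15
t=3: input=2 -> V=17
t=4: input=5 -> V=0 FIRE
t=5: input=1 -> V=5
t=6: input=1 -> V=7
t=7: input=2 -> V=13
t=8: input=4 -> V=0 FIRE
t=9: input=4 -> V=20
t=10: input=5 -> V=0 FIRE
t=11: input=1 -> V=5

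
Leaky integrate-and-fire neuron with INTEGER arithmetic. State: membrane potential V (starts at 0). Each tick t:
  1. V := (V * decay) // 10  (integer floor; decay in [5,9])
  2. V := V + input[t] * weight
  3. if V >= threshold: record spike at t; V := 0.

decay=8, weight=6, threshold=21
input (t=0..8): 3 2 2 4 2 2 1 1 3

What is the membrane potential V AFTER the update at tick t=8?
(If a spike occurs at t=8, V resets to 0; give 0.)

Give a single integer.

t=0: input=3 -> V=18
t=1: input=2 -> V=0 FIRE
t=2: input=2 -> V=12
t=3: input=4 -> V=0 FIRE
t=4: input=2 -> V=12
t=5: input=2 -> V=0 FIRE
t=6: input=1 -> V=6
t=7: input=1 -> V=10
t=8: input=3 -> V=0 FIRE

Answer: 0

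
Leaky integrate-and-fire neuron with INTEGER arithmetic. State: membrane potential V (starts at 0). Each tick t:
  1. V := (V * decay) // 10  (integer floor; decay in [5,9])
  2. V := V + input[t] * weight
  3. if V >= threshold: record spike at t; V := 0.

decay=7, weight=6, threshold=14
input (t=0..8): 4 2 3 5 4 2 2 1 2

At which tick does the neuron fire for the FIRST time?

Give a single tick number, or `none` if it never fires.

t=0: input=4 -> V=0 FIRE
t=1: input=2 -> V=12
t=2: input=3 -> V=0 FIRE
t=3: input=5 -> V=0 FIRE
t=4: input=4 -> V=0 FIRE
t=5: input=2 -> V=12
t=6: input=2 -> V=0 FIRE
t=7: input=1 -> V=6
t=8: input=2 -> V=0 FIRE

Answer: 0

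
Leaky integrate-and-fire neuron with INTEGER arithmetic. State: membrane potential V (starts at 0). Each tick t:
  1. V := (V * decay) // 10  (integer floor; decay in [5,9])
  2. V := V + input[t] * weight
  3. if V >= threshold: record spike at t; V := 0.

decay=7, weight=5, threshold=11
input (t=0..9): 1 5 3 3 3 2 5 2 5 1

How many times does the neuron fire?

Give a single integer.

Answer: 6

Derivation:
t=0: input=1 -> V=5
t=1: input=5 -> V=0 FIRE
t=2: input=3 -> V=0 FIRE
t=3: input=3 -> V=0 FIRE
t=4: input=3 -> V=0 FIRE
t=5: input=2 -> V=10
t=6: input=5 -> V=0 FIRE
t=7: input=2 -> V=10
t=8: input=5 -> V=0 FIRE
t=9: input=1 -> V=5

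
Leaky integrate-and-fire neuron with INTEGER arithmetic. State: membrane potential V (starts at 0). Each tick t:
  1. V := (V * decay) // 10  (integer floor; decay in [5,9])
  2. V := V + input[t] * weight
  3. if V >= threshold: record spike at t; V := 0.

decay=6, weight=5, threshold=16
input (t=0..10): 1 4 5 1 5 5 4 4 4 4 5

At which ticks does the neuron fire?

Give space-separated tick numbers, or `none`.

t=0: input=1 -> V=5
t=1: input=4 -> V=0 FIRE
t=2: input=5 -> V=0 FIRE
t=3: input=1 -> V=5
t=4: input=5 -> V=0 FIRE
t=5: input=5 -> V=0 FIRE
t=6: input=4 -> V=0 FIRE
t=7: input=4 -> V=0 FIRE
t=8: input=4 -> V=0 FIRE
t=9: input=4 -> V=0 FIRE
t=10: input=5 -> V=0 FIRE

Answer: 1 2 4 5 6 7 8 9 10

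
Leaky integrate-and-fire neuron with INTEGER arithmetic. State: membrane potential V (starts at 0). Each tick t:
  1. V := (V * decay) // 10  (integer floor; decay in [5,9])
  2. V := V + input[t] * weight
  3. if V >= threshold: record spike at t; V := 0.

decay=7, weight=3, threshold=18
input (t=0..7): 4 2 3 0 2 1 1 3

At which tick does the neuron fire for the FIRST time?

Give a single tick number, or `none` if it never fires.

Answer: 2

Derivation:
t=0: input=4 -> V=12
t=1: input=2 -> V=14
t=2: input=3 -> V=0 FIRE
t=3: input=0 -> V=0
t=4: input=2 -> V=6
t=5: input=1 -> V=7
t=6: input=1 -> V=7
t=7: input=3 -> V=13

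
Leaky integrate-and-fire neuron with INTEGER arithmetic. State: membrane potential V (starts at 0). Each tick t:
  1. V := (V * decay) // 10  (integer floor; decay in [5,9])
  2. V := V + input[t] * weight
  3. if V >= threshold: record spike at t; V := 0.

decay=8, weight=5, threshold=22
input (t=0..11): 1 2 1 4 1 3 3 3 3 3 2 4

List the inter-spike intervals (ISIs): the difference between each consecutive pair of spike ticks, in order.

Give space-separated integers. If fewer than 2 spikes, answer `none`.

Answer: 3 2 2

Derivation:
t=0: input=1 -> V=5
t=1: input=2 -> V=14
t=2: input=1 -> V=16
t=3: input=4 -> V=0 FIRE
t=4: input=1 -> V=5
t=5: input=3 -> V=19
t=6: input=3 -> V=0 FIRE
t=7: input=3 -> V=15
t=8: input=3 -> V=0 FIRE
t=9: input=3 -> V=15
t=10: input=2 -> V=0 FIRE
t=11: input=4 -> V=20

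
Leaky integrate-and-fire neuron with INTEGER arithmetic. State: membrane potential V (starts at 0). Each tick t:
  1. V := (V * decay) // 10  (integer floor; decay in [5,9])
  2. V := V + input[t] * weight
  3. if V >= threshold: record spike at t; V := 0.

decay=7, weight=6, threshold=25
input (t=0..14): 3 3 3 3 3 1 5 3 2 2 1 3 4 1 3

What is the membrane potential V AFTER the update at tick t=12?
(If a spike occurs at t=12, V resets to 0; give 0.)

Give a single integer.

Answer: 0

Derivation:
t=0: input=3 -> V=18
t=1: input=3 -> V=0 FIRE
t=2: input=3 -> V=18
t=3: input=3 -> V=0 FIRE
t=4: input=3 -> V=18
t=5: input=1 -> V=18
t=6: input=5 -> V=0 FIRE
t=7: input=3 -> V=18
t=8: input=2 -> V=24
t=9: input=2 -> V=0 FIRE
t=10: input=1 -> V=6
t=11: input=3 -> V=22
t=12: input=4 -> V=0 FIRE
t=13: input=1 -> V=6
t=14: input=3 -> V=22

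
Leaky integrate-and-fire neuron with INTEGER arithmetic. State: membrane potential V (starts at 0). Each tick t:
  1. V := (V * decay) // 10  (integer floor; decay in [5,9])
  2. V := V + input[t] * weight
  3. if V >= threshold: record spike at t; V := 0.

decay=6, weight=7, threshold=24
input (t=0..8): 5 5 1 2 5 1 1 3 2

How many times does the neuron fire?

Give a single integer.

Answer: 4

Derivation:
t=0: input=5 -> V=0 FIRE
t=1: input=5 -> V=0 FIRE
t=2: input=1 -> V=7
t=3: input=2 -> V=18
t=4: input=5 -> V=0 FIRE
t=5: input=1 -> V=7
t=6: input=1 -> V=11
t=7: input=3 -> V=0 FIRE
t=8: input=2 -> V=14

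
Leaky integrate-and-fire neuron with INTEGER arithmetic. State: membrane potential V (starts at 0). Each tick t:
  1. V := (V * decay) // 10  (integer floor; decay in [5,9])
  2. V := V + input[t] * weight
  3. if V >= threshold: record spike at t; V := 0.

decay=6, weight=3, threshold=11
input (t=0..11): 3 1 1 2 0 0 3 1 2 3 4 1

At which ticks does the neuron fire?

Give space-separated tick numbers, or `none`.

t=0: input=3 -> V=9
t=1: input=1 -> V=8
t=2: input=1 -> V=7
t=3: input=2 -> V=10
t=4: input=0 -> V=6
t=5: input=0 -> V=3
t=6: input=3 -> V=10
t=7: input=1 -> V=9
t=8: input=2 -> V=0 FIRE
t=9: input=3 -> V=9
t=10: input=4 -> V=0 FIRE
t=11: input=1 -> V=3

Answer: 8 10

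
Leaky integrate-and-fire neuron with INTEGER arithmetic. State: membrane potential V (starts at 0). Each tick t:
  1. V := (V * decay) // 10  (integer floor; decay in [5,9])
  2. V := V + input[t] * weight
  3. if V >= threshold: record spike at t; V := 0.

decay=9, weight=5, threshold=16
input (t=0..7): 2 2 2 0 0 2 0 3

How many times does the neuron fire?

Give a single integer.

t=0: input=2 -> V=10
t=1: input=2 -> V=0 FIRE
t=2: input=2 -> V=10
t=3: input=0 -> V=9
t=4: input=0 -> V=8
t=5: input=2 -> V=0 FIRE
t=6: input=0 -> V=0
t=7: input=3 -> V=15

Answer: 2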